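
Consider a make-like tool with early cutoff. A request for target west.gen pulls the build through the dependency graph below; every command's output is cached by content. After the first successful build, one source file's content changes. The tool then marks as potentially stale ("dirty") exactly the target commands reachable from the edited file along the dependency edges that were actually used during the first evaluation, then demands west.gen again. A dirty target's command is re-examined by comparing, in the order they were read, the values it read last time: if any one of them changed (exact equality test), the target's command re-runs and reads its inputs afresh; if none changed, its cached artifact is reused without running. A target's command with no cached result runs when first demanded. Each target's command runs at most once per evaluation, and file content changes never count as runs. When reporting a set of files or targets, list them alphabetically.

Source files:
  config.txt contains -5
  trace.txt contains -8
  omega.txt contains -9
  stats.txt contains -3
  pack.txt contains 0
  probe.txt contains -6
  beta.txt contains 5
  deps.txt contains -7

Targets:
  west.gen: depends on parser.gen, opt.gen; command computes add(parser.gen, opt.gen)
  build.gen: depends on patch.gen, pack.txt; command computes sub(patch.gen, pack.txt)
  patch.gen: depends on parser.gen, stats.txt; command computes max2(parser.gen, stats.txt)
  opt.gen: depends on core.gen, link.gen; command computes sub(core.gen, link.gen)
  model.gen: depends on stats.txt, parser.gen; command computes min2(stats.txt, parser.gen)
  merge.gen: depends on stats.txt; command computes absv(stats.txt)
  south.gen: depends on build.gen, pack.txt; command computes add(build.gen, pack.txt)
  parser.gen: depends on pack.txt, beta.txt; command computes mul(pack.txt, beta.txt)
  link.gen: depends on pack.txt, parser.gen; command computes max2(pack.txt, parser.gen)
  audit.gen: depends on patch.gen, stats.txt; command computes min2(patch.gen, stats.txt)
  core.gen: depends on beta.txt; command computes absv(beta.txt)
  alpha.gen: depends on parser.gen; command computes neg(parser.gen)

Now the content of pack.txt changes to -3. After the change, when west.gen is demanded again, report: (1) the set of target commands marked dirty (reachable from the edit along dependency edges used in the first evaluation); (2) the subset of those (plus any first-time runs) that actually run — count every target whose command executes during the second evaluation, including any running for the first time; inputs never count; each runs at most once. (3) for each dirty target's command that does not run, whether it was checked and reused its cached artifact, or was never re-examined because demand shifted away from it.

First demand of the output computes:
  core.gen = absv(5) = 5
  parser.gen = mul(0, 5) = 0
  link.gen = max2(0, 0) = 0
  opt.gen = sub(5, 0) = 5
  west.gen = add(0, 5) = 5

After the edit, cleaning proceeds:
  parser.gen: a read changed (pack.txt 0->-3) — executes, giving -15.
  link.gen: a read changed (pack.txt 0->-3; parser.gen 0->-15) — executes, giving -3.
  opt.gen: a read changed (link.gen 0->-3) — executes, giving 8.
  west.gen: a read changed (parser.gen 0->-15; opt.gen 5->8) — executes, giving -7.

The edit dirties: link.gen, opt.gen, parser.gen, west.gen.
4 target commands run: link.gen, opt.gen, parser.gen, west.gen.
No dirty target's command escaped a run.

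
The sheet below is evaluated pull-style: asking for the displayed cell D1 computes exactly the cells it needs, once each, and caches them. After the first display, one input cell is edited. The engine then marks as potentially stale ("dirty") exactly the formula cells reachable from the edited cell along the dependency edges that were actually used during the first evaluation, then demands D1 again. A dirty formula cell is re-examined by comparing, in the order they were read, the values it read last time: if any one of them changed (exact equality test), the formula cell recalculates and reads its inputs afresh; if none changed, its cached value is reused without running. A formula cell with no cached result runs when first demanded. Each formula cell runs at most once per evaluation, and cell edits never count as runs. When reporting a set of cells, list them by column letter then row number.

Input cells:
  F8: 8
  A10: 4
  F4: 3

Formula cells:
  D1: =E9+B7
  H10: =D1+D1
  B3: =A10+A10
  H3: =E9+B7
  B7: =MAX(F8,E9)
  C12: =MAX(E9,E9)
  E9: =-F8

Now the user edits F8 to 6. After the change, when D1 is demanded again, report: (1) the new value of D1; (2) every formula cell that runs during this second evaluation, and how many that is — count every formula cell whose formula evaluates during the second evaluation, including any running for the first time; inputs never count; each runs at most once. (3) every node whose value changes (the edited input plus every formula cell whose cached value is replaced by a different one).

First demand of the output computes:
  E9 = -(8) = -8
  B7 = MAX(8, -8) = 8
  D1 = -8 + 8 = 0

After the edit, cleaning proceeds:
  E9: a read changed (F8 8->6) — executes, giving -6.
  B7: a read changed (F8 8->6; E9 -8->-6) — executes, giving 6.
  D1: a read changed (E9 -8->-6; B7 8->6) — executes, giving 0 — identical to its old value.

Demanding D1 again yields 0.
3 formula cells run: B7, D1, E9.
The nodes whose values change: B7, E9, F8.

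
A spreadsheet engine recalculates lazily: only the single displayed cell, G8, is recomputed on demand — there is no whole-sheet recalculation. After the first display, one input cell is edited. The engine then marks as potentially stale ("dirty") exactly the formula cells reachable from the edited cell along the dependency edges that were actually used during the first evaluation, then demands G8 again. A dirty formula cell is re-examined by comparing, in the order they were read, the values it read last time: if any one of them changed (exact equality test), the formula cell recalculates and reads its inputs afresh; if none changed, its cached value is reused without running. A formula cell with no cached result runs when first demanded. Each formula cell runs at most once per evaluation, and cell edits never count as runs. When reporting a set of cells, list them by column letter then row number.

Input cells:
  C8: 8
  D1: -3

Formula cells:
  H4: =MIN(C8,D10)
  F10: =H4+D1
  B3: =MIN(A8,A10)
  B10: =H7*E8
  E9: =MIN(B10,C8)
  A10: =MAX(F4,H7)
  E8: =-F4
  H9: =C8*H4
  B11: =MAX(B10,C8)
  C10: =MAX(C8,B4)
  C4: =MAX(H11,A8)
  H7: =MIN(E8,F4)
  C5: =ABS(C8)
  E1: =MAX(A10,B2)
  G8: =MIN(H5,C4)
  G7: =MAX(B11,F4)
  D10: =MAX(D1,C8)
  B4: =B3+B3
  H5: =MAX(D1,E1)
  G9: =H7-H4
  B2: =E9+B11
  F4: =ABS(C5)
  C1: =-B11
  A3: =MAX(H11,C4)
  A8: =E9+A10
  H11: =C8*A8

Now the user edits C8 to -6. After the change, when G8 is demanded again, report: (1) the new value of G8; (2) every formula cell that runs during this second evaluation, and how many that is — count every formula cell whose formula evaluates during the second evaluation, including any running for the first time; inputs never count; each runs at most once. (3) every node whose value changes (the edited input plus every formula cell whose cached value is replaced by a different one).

New value of G8: 0.
Formula cells that run: A8, A10, B2, B10, B11, C4, C5, E1, E8, E9, F4, G8, H5, H7, H11 — 15 in total.
Values that change: A8, A10, B2, B10, B11, C4, C5, C8, E1, E8, E9, F4, G8, H5, H7, H11.

First evaluation (everything demanded from the output):
  C5 = ABS(8) = 8
  F4 = ABS(8) = 8
  E8 = -(8) = -8
  H7 = MIN(-8, 8) = -8
  A10 = MAX(8, -8) = 8
  B10 = -8 * -8 = 64
  B11 = MAX(64, 8) = 64
  E9 = MIN(64, 8) = 8
  A8 = 8 + 8 = 16
  B2 = 8 + 64 = 72
  E1 = MAX(8, 72) = 72
  H5 = MAX(-3, 72) = 72
  H11 = 8 * 16 = 128
  C4 = MAX(128, 16) = 128
  G8 = MIN(72, 128) = 72

Propagation after the edit:
  C5: runs — C8 8->-6; result 6.
  F4: runs — C5 8->6; result 6.
  E8: runs — F4 8->6; result -6.
  H7: runs — E8 -8->-6; F4 8->6; result -6.
  A10: runs — F4 8->6; H7 -8->-6; result 6.
  B10: runs — H7 -8->-6; E8 -8->-6; result 36.
  B11: runs — B10 64->36; C8 8->-6; result 36.
  E9: runs — B10 64->36; C8 8->-6; result -6.
  A8: runs — E9 8->-6; A10 8->6; result 0.
  B2: runs — E9 8->-6; B11 64->36; result 30.
  E1: runs — A10 8->6; B2 72->30; result 30.
  H5: runs — E1 72->30; result 30.
  H11: runs — C8 8->-6; A8 16->0; result 0.
  C4: runs — H11 128->0; A8 16->0; result 0.
  G8: runs — H5 72->30; C4 128->0; result 0.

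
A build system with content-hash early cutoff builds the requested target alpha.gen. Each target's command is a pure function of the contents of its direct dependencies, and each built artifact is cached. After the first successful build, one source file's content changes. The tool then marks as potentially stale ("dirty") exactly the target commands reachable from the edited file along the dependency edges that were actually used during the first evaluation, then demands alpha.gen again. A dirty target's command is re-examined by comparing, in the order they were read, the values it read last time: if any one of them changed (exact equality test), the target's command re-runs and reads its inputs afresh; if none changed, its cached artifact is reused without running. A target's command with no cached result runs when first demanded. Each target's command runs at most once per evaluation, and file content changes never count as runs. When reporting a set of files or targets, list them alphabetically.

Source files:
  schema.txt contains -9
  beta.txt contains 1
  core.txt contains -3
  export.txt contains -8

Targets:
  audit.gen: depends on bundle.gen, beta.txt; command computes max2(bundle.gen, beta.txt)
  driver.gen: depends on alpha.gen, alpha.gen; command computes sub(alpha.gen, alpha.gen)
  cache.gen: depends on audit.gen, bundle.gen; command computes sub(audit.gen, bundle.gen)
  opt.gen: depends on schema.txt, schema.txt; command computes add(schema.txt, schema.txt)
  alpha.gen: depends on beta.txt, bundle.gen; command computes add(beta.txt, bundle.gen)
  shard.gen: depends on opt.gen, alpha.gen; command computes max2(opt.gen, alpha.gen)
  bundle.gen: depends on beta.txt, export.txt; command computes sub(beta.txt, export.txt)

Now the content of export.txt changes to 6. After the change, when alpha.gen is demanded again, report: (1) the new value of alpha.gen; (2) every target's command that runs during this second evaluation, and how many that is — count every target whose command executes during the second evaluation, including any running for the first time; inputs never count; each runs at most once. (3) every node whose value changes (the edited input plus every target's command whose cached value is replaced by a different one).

New value of alpha.gen: -4.
Target commands that run: alpha.gen, bundle.gen — 2 in total.
Values that change: alpha.gen, bundle.gen, export.txt.

First evaluation (everything demanded from the output):
  bundle.gen = sub(1, -8) = 9
  alpha.gen = add(1, 9) = 10

Propagation after the edit:
  bundle.gen: runs — export.txt -8->6; result -5.
  alpha.gen: runs — bundle.gen 9->-5; result -4.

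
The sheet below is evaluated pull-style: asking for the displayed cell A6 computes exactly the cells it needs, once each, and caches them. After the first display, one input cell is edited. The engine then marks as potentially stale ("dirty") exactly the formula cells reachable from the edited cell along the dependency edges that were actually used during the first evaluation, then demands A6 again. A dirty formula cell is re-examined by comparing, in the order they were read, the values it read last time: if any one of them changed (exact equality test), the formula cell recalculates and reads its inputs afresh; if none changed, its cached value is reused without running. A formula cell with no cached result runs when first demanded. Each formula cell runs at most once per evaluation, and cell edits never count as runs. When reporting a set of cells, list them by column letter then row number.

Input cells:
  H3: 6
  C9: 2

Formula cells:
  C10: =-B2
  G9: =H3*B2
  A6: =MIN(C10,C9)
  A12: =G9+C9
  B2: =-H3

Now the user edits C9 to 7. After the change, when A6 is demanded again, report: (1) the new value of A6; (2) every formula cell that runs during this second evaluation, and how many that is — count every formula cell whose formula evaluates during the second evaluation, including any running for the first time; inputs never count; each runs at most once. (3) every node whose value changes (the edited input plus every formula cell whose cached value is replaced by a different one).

First demand of the output computes:
  B2 = -(6) = -6
  C10 = -(-6) = 6
  A6 = MIN(6, 2) = 2

After the edit, cleaning proceeds:
  A6: a read changed (C9 2->7) — executes, giving 6.

Demanding A6 again yields 6.
1 formula cells run: A6.
The nodes whose values change: A6, C9.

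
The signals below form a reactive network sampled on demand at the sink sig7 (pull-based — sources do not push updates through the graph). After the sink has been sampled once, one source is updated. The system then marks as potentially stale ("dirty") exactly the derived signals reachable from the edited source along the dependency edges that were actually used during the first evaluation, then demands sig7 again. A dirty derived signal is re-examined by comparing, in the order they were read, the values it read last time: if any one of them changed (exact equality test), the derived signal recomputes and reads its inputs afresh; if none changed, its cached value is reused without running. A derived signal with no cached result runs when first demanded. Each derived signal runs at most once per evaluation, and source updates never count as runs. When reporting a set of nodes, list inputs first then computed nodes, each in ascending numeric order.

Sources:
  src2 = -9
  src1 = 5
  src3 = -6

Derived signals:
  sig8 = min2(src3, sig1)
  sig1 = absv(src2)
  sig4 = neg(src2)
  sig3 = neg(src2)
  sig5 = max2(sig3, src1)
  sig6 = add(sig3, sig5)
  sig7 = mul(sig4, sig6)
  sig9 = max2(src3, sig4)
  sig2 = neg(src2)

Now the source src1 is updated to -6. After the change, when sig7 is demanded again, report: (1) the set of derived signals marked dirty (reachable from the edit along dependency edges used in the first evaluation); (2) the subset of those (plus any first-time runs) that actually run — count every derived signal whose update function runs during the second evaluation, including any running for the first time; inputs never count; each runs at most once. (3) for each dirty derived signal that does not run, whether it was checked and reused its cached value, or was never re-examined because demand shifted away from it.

Dirty set: sig5, sig6, sig7.
Run set: sig5 (1 run).
Re-examined without running (cache reused): sig6, sig7.
The important point: sig5 recomputes to an identical value, and the output ends up unchanged.

Initial pass — values computed on the first demand:
  sig3 = neg(-9) = 9
  sig4 = neg(-9) = 9
  sig5 = max2(9, 5) = 9
  sig6 = add(9, 9) = 18
  sig7 = mul(9, 18) = 162

Second demand — change propagation:
  sig5: re-runs because src1 5->-6; new result 9 (unchanged).
  sig6: re-examined; everything it read last time is the same (sig3 unchanged, sig5 unchanged) — cache 18 kept, no run.
  sig7: re-examined; everything it read last time is the same (sig4 unchanged, sig6 unchanged) — cache 162 kept, no run.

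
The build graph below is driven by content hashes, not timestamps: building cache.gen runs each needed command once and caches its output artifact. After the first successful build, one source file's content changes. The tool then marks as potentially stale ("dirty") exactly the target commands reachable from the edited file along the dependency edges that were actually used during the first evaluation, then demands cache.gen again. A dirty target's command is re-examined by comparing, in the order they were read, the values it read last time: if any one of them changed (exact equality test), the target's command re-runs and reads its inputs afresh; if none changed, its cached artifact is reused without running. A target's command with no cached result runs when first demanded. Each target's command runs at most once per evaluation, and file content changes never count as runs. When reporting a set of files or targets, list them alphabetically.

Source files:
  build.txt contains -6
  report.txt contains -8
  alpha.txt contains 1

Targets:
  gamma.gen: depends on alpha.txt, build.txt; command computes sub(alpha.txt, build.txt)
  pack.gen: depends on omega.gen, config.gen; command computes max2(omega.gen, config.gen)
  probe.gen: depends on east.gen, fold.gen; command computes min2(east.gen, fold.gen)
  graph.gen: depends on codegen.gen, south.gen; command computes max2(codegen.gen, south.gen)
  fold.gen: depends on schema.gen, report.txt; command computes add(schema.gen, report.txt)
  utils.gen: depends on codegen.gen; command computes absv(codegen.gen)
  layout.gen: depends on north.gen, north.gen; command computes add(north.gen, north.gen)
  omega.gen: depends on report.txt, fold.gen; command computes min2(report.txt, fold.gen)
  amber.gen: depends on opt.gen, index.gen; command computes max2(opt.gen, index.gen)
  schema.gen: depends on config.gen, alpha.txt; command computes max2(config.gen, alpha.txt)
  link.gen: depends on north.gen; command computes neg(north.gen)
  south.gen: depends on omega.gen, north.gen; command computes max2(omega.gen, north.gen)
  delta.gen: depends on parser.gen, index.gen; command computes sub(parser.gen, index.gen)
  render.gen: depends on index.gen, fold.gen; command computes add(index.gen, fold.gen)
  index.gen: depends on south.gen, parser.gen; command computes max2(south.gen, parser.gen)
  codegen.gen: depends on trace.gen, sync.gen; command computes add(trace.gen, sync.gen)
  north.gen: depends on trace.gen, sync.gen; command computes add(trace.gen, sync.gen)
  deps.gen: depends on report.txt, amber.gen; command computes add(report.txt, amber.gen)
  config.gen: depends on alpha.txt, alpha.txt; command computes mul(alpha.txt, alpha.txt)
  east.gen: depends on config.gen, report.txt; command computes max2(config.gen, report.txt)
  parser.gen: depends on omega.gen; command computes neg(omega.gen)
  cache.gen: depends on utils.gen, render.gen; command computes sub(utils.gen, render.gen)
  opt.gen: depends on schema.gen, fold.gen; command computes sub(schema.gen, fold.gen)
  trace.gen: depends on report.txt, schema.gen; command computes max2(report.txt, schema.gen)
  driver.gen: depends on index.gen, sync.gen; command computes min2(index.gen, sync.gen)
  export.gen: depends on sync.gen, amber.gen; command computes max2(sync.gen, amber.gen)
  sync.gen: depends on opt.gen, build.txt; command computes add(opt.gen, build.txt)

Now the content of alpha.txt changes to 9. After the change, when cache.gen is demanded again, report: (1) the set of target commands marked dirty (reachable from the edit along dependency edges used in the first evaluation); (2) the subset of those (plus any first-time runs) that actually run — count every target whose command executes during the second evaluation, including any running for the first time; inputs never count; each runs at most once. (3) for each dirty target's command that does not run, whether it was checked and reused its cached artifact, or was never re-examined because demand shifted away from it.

Dirty set: cache.gen, codegen.gen, config.gen, fold.gen, index.gen, north.gen, omega.gen, opt.gen, parser.gen, render.gen, schema.gen, south.gen, sync.gen, trace.gen, utils.gen.
Run set: cache.gen, codegen.gen, config.gen, fold.gen, index.gen, north.gen, omega.gen, opt.gen, render.gen, schema.gen, south.gen, trace.gen, utils.gen (13 run).
Re-examined without running (cache reused): parser.gen, sync.gen.
The important point: at sync.gen every value read last time is unchanged, so the dirty flag clears without a run.

Initial pass — values computed on the first demand:
  config.gen = mul(1, 1) = 1
  schema.gen = max2(1, 1) = 1
  fold.gen = add(1, -8) = -7
  omega.gen = min2(-8, -7) = -8
  opt.gen = sub(1, -7) = 8
  parser.gen = neg(-8) = 8
  sync.gen = add(8, -6) = 2
  trace.gen = max2(-8, 1) = 1
  codegen.gen = add(1, 2) = 3
  north.gen = add(1, 2) = 3
  south.gen = max2(-8, 3) = 3
  index.gen = max2(3, 8) = 8
  render.gen = add(8, -7) = 1
  utils.gen = absv(3) = 3
  cache.gen = sub(3, 1) = 2

Second demand — change propagation:
  config.gen: re-runs because alpha.txt 1->9; alpha.txt 1->9; new result 81.
  schema.gen: re-runs because config.gen 1->81; alpha.txt 1->9; new result 81.
  fold.gen: re-runs because schema.gen 1->81; new result 73.
  omega.gen: re-runs because fold.gen -7->73; new result -8 (unchanged).
  opt.gen: re-runs because schema.gen 1->81; fold.gen -7->73; new result 8 (unchanged).
  parser.gen: re-examined; everything it read last time is the same (omega.gen unchanged) — cache 8 kept, no run.
  sync.gen: re-examined; everything it read last time is the same (opt.gen unchanged, build.txt unchanged) — cache 2 kept, no run.
  trace.gen: re-runs because schema.gen 1->81; new result 81.
  codegen.gen: re-runs because trace.gen 1->81; new result 83.
  north.gen: re-runs because trace.gen 1->81; new result 83.
  south.gen: re-runs because north.gen 3->83; new result 83.
  index.gen: re-runs because south.gen 3->83; new result 83.
  render.gen: re-runs because index.gen 8->83; fold.gen -7->73; new result 156.
  utils.gen: re-runs because codegen.gen 3->83; new result 83.
  cache.gen: re-runs because utils.gen 3->83; render.gen 1->156; new result -73.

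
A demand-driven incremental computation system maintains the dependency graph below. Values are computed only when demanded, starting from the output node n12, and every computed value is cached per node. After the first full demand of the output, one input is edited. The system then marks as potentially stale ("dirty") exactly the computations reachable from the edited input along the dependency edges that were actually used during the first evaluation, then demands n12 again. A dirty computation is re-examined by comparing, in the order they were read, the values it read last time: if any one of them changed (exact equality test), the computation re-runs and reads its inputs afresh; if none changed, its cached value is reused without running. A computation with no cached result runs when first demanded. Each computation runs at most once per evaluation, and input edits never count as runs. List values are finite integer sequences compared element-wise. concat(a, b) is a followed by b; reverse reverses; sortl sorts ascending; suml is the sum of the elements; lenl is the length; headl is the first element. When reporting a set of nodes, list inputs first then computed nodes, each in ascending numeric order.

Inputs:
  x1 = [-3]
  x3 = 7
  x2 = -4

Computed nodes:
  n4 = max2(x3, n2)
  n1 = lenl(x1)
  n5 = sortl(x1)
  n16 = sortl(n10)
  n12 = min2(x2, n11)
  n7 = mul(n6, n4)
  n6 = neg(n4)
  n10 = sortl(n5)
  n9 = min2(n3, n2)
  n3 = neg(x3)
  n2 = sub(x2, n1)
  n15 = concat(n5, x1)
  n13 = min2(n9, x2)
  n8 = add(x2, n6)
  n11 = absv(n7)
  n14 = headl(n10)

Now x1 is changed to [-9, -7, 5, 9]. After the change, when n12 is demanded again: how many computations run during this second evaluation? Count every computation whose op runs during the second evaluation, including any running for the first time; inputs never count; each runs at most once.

First evaluation (everything demanded from the output):
  n1 = lenl([-3]) = 1
  n2 = sub(-4, 1) = -5
  n4 = max2(7, -5) = 7
  n6 = neg(7) = -7
  n7 = mul(-7, 7) = -49
  n11 = absv(-49) = 49
  n12 = min2(-4, 49) = -4

Propagation after the edit:
  n1: runs — x1 [-3]->[-9, -7, 5, 9]; result 4.
  n2: runs — n1 1->4; result -8.
  n4: runs — n2 -5->-8; result 7 (same value as before).
  n6: checked — values it read are unchanged (n4 unchanged); reused cached -7 without running.
  n7: checked — values it read are unchanged (n6 unchanged, n4 unchanged); reused cached -49 without running.
  n11: checked — values it read are unchanged (n7 unchanged); reused cached 49 without running.
  n12: checked — values it read are unchanged (x2 unchanged, n11 unchanged); reused cached -4 without running.

Key observation: the change is absorbed at n4 — it re-runs but produces the same value, and the output's value is unchanged.

Computations that run: n1, n2, n4 — 3 in total.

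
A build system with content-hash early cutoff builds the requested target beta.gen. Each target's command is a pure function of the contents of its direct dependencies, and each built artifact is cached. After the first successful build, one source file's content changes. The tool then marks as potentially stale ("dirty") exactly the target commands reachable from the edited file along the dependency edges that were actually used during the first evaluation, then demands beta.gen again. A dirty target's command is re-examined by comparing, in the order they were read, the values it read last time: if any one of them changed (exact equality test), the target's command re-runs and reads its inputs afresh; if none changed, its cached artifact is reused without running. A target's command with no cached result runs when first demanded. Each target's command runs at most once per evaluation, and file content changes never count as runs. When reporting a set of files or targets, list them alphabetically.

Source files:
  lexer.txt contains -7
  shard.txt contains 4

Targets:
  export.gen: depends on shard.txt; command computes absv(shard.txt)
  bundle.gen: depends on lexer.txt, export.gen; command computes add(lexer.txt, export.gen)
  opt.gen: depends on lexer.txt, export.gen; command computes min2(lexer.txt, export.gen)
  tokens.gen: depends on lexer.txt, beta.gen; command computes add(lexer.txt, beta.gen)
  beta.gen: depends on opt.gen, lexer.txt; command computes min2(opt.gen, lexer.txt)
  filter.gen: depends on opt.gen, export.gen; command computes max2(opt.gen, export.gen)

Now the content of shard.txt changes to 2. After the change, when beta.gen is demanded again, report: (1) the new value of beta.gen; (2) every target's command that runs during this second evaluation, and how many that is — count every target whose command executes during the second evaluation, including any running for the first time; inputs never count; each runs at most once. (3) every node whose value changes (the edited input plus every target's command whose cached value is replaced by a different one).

New value of beta.gen: -7.
Target commands that run: export.gen, opt.gen — 2 in total.
Values that change: export.gen, shard.txt.
Key observation: the change is absorbed at opt.gen — it re-runs but produces the same value, and the output's value is unchanged.

First evaluation (everything demanded from the output):
  export.gen = absv(4) = 4
  opt.gen = min2(-7, 4) = -7
  beta.gen = min2(-7, -7) = -7

Propagation after the edit:
  export.gen: runs — shard.txt 4->2; result 2.
  opt.gen: runs — export.gen 4->2; result -7 (same value as before).
  beta.gen: checked — values it read are unchanged (opt.gen unchanged, lexer.txt unchanged); reused cached -7 without running.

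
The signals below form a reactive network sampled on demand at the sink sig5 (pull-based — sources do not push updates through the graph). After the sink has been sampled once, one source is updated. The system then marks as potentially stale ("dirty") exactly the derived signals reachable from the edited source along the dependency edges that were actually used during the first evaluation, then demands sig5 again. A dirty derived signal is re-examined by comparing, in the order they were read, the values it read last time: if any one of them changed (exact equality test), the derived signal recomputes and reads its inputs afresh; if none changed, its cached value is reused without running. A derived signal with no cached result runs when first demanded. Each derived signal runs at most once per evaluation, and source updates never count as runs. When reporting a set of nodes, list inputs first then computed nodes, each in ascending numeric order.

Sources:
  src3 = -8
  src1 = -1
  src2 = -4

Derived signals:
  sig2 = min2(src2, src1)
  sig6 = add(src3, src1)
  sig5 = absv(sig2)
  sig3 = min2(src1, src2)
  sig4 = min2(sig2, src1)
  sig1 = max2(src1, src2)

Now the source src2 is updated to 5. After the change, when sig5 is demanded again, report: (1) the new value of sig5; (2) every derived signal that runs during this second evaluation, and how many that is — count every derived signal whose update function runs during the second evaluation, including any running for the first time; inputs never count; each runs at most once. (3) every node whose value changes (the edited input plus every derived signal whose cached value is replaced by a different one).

sig5 now evaluates to 1.
Run set: sig2, sig5 (2 run).
Changed values: src2, sig2, sig5.

Initial pass — values computed on the first demand:
  sig2 = min2(-4, -1) = -4
  sig5 = absv(-4) = 4

Second demand — change propagation:
  sig2: re-runs because src2 -4->5; new result -1.
  sig5: re-runs because sig2 -4->-1; new result 1.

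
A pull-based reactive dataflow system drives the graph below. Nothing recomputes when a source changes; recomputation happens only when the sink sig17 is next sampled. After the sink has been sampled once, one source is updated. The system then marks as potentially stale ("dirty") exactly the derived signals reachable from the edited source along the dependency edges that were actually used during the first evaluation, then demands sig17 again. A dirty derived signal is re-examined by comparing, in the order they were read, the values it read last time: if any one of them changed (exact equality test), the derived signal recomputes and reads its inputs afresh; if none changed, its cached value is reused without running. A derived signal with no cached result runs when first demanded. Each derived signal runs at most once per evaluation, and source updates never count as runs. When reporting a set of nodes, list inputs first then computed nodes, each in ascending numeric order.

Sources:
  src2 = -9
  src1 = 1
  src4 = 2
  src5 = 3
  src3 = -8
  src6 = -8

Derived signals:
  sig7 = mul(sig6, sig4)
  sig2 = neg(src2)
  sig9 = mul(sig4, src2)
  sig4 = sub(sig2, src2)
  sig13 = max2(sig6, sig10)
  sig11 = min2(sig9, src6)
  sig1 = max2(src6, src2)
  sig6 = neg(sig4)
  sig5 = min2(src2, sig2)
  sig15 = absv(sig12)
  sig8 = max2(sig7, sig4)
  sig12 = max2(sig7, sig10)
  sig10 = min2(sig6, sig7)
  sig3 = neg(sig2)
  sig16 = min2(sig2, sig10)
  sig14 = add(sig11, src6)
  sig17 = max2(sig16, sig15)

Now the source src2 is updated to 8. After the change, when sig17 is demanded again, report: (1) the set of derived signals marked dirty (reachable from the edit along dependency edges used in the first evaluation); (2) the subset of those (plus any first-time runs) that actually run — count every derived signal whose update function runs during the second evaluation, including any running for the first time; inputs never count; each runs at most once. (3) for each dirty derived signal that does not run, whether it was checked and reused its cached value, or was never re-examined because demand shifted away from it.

Marked dirty: sig2, sig4, sig6, sig7, sig10, sig12, sig15, sig16, sig17.
Derived signals that run: sig2, sig4, sig6, sig7, sig10, sig12, sig15, sig16, sig17 — 9 in total.
Every dirty derived signal ran.

First evaluation (everything demanded from the output):
  sig2 = neg(-9) = 9
  sig4 = sub(9, -9) = 18
  sig6 = neg(18) = -18
  sig7 = mul(-18, 18) = -324
  sig10 = min2(-18, -324) = -324
  sig12 = max2(-324, -324) = -324
  sig15 = absv(-324) = 324
  sig16 = min2(9, -324) = -324
  sig17 = max2(-324, 324) = 324

Propagation after the edit:
  sig2: runs — src2 -9->8; result -8.
  sig4: runs — sig2 9->-8; src2 -9->8; result -16.
  sig6: runs — sig4 18->-16; result 16.
  sig7: runs — sig6 -18->16; sig4 18->-16; result -256.
  sig10: runs — sig6 -18->16; sig7 -324->-256; result -256.
  sig12: runs — sig7 -324->-256; sig10 -324->-256; result -256.
  sig15: runs — sig12 -324->-256; result 256.
  sig16: runs — sig2 9->-8; sig10 -324->-256; result -256.
  sig17: runs — sig16 -324->-256; sig15 324->256; result 256.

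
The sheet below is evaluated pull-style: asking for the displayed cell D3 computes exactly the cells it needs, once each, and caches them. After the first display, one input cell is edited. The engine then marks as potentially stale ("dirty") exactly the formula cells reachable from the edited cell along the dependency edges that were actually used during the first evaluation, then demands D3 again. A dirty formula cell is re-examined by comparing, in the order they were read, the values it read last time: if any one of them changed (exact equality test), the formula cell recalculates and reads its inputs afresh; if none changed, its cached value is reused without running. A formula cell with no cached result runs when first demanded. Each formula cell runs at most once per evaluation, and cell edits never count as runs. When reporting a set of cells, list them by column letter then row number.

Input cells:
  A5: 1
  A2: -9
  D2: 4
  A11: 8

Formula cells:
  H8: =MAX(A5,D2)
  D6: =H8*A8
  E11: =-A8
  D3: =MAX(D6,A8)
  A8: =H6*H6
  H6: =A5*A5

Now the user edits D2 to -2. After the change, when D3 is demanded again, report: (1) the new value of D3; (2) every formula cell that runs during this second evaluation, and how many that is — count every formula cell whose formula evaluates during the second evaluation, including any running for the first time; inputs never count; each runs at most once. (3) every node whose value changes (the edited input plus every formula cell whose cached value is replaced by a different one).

Demanding D3 again yields 1.
3 formula cells run: D3, D6, H8.
The nodes whose values change: D2, D3, D6, H8.

First demand of the output computes:
  H6 = 1 * 1 = 1
  A8 = 1 * 1 = 1
  H8 = MAX(1, 4) = 4
  D6 = 4 * 1 = 4
  D3 = MAX(4, 1) = 4

After the edit, cleaning proceeds:
  H8: a read changed (D2 4->-2) — executes, giving 1.
  D6: a read changed (H8 4->1) — executes, giving 1.
  D3: a read changed (D6 4->1) — executes, giving 1.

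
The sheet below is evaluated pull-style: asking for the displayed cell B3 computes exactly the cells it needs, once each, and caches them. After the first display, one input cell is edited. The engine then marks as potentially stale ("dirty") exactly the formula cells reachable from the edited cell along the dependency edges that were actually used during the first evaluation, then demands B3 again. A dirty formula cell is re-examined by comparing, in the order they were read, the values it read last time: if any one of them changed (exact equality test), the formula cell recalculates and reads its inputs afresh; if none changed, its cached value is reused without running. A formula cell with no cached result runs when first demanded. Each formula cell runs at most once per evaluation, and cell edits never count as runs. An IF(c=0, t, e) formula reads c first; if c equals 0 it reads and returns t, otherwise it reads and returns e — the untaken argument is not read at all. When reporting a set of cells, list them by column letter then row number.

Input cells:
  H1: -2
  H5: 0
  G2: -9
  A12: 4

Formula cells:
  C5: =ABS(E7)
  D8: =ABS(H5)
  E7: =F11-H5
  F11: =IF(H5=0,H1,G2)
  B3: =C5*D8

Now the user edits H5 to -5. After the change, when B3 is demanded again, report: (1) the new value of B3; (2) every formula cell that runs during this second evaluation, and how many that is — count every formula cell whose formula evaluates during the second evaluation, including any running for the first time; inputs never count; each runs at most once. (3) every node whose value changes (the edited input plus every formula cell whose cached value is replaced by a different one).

Demanding B3 again yields 20.
5 formula cells run: B3, C5, D8, E7, F11.
The nodes whose values change: B3, C5, D8, E7, F11, H5.

First demand of the output computes:
  D8 = ABS(0) = 0
  F11 = IF(H5=0: H5=0 -> then branch H1) = -2
  E7 = -2 - 0 = -2
  C5 = ABS(-2) = 2
  B3 = 2 * 0 = 0

After the edit, cleaning proceeds:
  D8: a read changed (H5 0->-5) — executes, giving 5.
  F11: a read changed (H5 0->-5) — executes, giving -9.
  E7: a read changed (F11 -2->-9; H5 0->-5) — executes, giving -4.
  C5: a read changed (E7 -2->-4) — executes, giving 4.
  B3: a read changed (C5 2->4; D8 0->5) — executes, giving 20.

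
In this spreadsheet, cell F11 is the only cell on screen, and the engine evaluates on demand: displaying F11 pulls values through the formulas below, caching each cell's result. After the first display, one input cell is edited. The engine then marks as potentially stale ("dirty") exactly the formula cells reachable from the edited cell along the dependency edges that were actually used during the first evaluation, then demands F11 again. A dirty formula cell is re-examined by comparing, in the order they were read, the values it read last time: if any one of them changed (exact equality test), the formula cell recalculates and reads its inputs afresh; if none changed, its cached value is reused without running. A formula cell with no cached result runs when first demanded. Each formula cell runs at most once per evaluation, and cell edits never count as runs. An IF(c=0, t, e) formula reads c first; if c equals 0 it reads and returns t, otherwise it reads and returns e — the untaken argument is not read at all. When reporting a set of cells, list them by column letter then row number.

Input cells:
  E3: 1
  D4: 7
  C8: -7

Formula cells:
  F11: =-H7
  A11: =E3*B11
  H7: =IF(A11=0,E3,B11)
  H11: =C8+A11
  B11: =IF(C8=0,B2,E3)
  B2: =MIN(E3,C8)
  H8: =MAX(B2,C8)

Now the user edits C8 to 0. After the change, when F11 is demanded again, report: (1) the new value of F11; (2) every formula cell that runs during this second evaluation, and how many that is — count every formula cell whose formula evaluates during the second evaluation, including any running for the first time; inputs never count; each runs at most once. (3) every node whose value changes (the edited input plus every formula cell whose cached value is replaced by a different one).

F11 now evaluates to -1.
Run set: A11, B2, B11, H7 (4 run).
Changed values: A11, B11, C8.
The important point: the flipped condition pulls in fresh nodes; B2 runs for the first time.

Initial pass — values computed on the first demand:
  B11 = IF(C8=0: C8=-7 -> else branch E3) = 1
  A11 = 1 * 1 = 1
  H7 = IF(A11=0: A11=1 -> else branch B11) = 1
  F11 = -(1) = -1

Second demand — change propagation:
  B2: newly demanded (no cache) — executes and yields 0.
  B11: re-runs because C8 -7->0; new result 0.
  A11: re-runs because B11 1->0; new result 0.
  H7: re-runs because A11 1->0; B11 1->0; new result 1 (unchanged).
  F11: re-examined; everything it read last time is the same (H7 unchanged) — cache -1 kept, no run.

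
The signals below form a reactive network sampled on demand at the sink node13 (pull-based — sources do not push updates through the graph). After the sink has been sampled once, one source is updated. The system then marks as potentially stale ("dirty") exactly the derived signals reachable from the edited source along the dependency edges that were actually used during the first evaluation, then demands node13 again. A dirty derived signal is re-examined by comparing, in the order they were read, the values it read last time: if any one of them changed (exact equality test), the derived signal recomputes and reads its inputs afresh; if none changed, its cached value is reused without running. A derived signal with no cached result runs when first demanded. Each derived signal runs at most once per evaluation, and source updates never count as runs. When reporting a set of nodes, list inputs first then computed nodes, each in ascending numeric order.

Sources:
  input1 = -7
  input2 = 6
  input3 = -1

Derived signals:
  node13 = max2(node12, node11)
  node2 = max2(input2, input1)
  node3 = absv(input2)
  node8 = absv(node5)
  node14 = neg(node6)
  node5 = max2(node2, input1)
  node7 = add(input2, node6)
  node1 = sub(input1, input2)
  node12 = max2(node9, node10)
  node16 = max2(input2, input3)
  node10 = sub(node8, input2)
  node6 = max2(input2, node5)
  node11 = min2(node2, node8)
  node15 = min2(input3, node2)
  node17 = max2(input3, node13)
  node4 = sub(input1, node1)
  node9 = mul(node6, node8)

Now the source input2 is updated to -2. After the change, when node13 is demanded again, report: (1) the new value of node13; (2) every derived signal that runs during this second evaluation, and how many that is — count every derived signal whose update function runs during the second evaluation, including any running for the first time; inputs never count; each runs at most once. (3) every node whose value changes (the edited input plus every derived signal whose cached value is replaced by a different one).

Initial pass — values computed on the first demand:
  node2 = max2(6, -7) = 6
  node5 = max2(6, -7) = 6
  node6 = max2(6, 6) = 6
  node8 = absv(6) = 6
  node9 = mul(6, 6) = 36
  node10 = sub(6, 6) = 0
  node11 = min2(6, 6) = 6
  node12 = max2(36, 0) = 36
  node13 = max2(36, 6) = 36

Second demand — change propagation:
  node2: re-runs because input2 6->-2; new result -2.
  node5: re-runs because node2 6->-2; new result -2.
  node6: re-runs because input2 6->-2; node5 6->-2; new result -2.
  node8: re-runs because node5 6->-2; new result 2.
  node9: re-runs because node6 6->-2; node8 6->2; new result -4.
  node10: re-runs because node8 6->2; input2 6->-2; new result 4.
  node11: re-runs because node2 6->-2; node8 6->2; new result -2.
  node12: re-runs because node9 36->-4; node10 0->4; new result 4.
  node13: re-runs because node12 36->4; node11 6->-2; new result 4.

node13 now evaluates to 4.
Run set: node2, node5, node6, node8, node9, node10, node11, node12, node13 (9 run).
Changed values: input2, node2, node5, node6, node8, node9, node10, node11, node12, node13.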